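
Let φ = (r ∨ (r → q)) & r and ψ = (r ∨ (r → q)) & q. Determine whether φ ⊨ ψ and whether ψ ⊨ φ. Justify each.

Neither implication holds.

Forward direction. This fails. Under q = F, r = T, the left side is true but the right side is false.

Converse. This fails. Under q = T, r = F, the left side is false but the right side is true.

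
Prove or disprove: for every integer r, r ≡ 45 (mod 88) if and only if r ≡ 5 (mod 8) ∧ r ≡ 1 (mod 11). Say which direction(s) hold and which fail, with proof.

Both directions hold; the statement is true.

[⇒] Suppose r ≡ 45 (mod 88); write r = 88j + 45. Since 8 ∣ 88, reducing mod 8 gives r ≡ 45 ≡ 5 (mod 8); since 11 ∣ 88, reducing mod 11 gives r ≡ 45 ≡ 1 (mod 11).

[⇐] Conversely, if r ≡ 5 (mod 8) and r ≡ 1 (mod 11), then by the Chinese remainder theorem r ≡ 45 (mod 88). This is exactly r ≡ 45 (mod 88).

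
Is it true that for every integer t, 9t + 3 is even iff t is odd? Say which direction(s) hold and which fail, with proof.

Both directions hold; the statement is true.

[⇒] Suppose 9t + 3 is even. Since 9 is odd, 9t and t have the same parity, so 9t + 3 ≡ t + 3 (mod 2). As 3 is odd, 9t + 3 is even exactly when t is odd. Thus t is odd.

[⇐] Conversely, suppose t is odd; write t = 2j + 1. Then 9t + 3 = 9·(2j + 1) + 3 = 2·9j + 12, which is even.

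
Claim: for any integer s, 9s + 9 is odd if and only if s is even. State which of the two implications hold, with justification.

The biconditional holds.

(⇒) Suppose 9s + 9 is odd. Since 9 is odd, 9s and s have the same parity, so 9s + 9 ≡ s + 9 (mod 2). As 9 is odd, 9s + 9 is odd exactly when s is even. Thus s is even.

(⇐) Conversely, suppose s is even; write s = 2j. Then 9s + 9 = 9·(2j) + 9 = 2·9j + 9, which is odd.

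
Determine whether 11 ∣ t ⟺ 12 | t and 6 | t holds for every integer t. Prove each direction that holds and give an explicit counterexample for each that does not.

(⇒) This fails: take t = 11. Certainly 11 ∣ 11, but 12 ∤ 11.

(⇐) This fails: take t = 12. Both 12 ∣ 12 and 6 ∣ 12, yet 12 is not a multiple of 11 (since 12 = 1·11 + 1), so 11 ∤ 12.

Neither direction holds.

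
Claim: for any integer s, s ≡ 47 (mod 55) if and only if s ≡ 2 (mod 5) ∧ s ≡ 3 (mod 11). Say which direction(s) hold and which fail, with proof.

Converse. If s ≡ 2 (mod 5) and s ≡ 3 (mod 11), then by the Chinese remainder theorem s ≡ 47 (mod 55). This is exactly s ≡ 47 (mod 55).

Forward direction. Suppose s ≡ 47 (mod 55); write s = 55j + 47. Since 5 ∣ 55, reducing mod 5 gives s ≡ 47 ≡ 2 (mod 5); since 11 ∣ 55, reducing mod 11 gives s ≡ 47 ≡ 3 (mod 11).

Both implications hold.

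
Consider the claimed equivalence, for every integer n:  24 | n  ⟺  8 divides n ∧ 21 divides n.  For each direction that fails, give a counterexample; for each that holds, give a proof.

(⇒) This fails: take n = 24. Certainly 24 ∣ 24, but 21 ∤ 24.

(⇐) Suppose 8 ∣ n and 21 ∣ n. Any common multiple of 8 and 21 is a multiple of their lcm; here gcd(8, 21) = 1, so lcm(8, 21) = 8·21 = 168, so 168 ∣ n. Since 24 ∣ 168, it follows that 24 ∣ n.

Not equivalent: only (⇐) holds.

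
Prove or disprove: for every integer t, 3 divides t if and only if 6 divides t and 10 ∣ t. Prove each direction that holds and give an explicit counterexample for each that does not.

(⇒) fails; (⇐) holds.

(→) This fails: take t = 3. Certainly 3 ∣ 3, but 6 ∤ 3.

(←) Suppose 6 ∣ t and 10 ∣ t. Any common multiple of 6 and 10 is a multiple of their lcm; here lcm(6, 10) = 6·10/gcd(6, 10) = 60/2 = 30, so 30 ∣ t. Since 3 ∣ 30, it follows that 3 ∣ t.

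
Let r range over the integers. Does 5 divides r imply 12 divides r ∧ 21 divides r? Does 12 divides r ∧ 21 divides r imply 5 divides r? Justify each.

(⟹) This fails: take r = 5. Certainly 5 ∣ 5, but 12 ∤ 5.

(⟸) This fails: take r = 84. Both 12 ∣ 84 and 21 ∣ 84, yet 84 is not a multiple of 5 (since 84 = 16·5 + 4), so 5 ∤ 84.

Neither implication holds.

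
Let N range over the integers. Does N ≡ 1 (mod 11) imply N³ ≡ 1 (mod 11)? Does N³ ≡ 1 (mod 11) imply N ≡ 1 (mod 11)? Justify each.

Both implications hold.

(⟹) Suppose N ≡ 1 (mod 11). Write N = 11j + 1. Then (11j + 1)³ = 1331j³ + 363j² + 33j + 1 = 11(121j³ + 33j² + 3j) + 1, so N³ ≡ 1 (mod 11).

(⟸) For the converse, argue contrapositively. If N ≢ 1 (mod 11), then N is congruent to one of 0, 2, 3, 4, 5, 6, 7, 8, 9, 10 modulo 11, and these give N³ ≡ 0, 8, 5, 9, 4, 7, 2, 6, 3, 10 respectively — never 1.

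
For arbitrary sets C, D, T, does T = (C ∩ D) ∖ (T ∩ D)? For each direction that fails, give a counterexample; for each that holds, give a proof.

Both inclusions fail.

(⟹) This inclusion fails. Take C = ∅, D = ∅, T = {1}; then 1 ∈ T but 1 ∉ (C ∩ D) ∖ (T ∩ D).

(⟸) This inclusion fails. Take C = {1}, D = {1}, T = ∅; then 1 ∈ (C ∩ D) ∖ (T ∩ D) but 1 ∉ T.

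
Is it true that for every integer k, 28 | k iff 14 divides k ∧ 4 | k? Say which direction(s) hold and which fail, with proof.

Equivalent; both directions hold.

(→) If 28 ∣ k, write k = 28q. Since 28 = 2·14, k = 14·(2q), so 14 ∣ k; and since 28 = 7·4, k = 4·(7q), so 4 ∣ k.

(←) Suppose 14 ∣ k and 4 ∣ k. Any common multiple of 14 and 4 is a multiple of their lcm; here lcm(14, 4) = 14·4/gcd(14, 4) = 56/2 = 28, so 28 ∣ k.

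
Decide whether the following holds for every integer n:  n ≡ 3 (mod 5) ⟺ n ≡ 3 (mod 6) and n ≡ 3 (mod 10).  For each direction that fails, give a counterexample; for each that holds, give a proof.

(⇒) fails; (⇐) holds.

(⟸) If n ≡ 3 (mod 6) and n ≡ 3 (mod 10), then by the Chinese remainder theorem n ≡ 3 (mod 30). Since 3 ≡ 3 (mod 5) and 5 ∣ 30, we get n ≡ 3 (mod 5).

(⟹) This fails: n = 8 gives 8 ≡ 3 (mod 5) but 8 ≡ 2 (mod 6), so the conjunction on the right does not hold.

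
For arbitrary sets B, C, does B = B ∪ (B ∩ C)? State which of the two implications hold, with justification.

Both inclusions hold.

(⟹) Let x ∈ B. Then either x ∈ B and x ∉ C; or x ∈ B ∩ C. In each case x ∈ B ∪ (B ∩ C), so B ⊆ B ∪ (B ∩ C).

(⟸) Let x ∈ B ∪ (B ∩ C). Then either x ∈ B and x ∉ C; or x ∈ B ∩ C. In each case x ∈ B, so B ∪ (B ∩ C) ⊆ B.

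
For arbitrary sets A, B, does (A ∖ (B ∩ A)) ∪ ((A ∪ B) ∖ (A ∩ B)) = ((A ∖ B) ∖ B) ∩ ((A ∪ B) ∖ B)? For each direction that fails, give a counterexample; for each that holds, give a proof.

(⟹) This inclusion fails. Take A = ∅, B = {1}; then 1 ∈ (A ∖ (B ∩ A)) ∪ ((A ∪ B) ∖ (A ∩ B)) but 1 ∉ ((A ∖ B) ∖ B) ∩ ((A ∪ B) ∖ B).

(⟸) Let x ∈ ((A ∖ B) ∖ B) ∩ ((A ∪ B) ∖ B). Then x ∈ A and x ∉ B, from which x ∈ (A ∖ (B ∩ A)) ∪ ((A ∪ B) ∖ (A ∩ B)).

The sets are not equal: only the reverse inclusion holds.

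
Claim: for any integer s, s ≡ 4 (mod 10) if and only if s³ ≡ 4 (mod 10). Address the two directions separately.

The biconditional holds.

[⇒] Suppose s ≡ 4 (mod 10). Write s = 10j + 4. Then (10j + 4)³ = 1000j³ + 1200j² + 480j + 64 = 10(100j³ + 120j² + 48j + 6) + 4, so s³ ≡ 4 (mod 10).

[⇐] Conversely, suppose s³ ≡ 4 (mod 10). The only residue r in {0, …, 9} with r³ ≡ 4 (mod 10) is r = 4, so s ≡ 4 (mod 10).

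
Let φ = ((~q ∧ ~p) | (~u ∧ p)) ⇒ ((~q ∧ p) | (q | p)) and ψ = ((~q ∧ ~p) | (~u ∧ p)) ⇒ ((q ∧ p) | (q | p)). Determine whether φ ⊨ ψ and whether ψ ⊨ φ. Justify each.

Both directions hold.

(⇐) Assume the antecedent. If q is true, the consequent reduces to true regardless of the other variables. If q is false, the antecedent forces (q = F, u = F, p = T) or (q = F, u = T, p = T), and the consequent holds there. Either way the consequent holds.

(⇒) Assume the antecedent. If q is true, the consequent reduces to true regardless of the other variables. If q is false, the antecedent forces (q = F, u = F, p = T) or (q = F, u = T, p = T), and the consequent holds there. Either way the consequent holds.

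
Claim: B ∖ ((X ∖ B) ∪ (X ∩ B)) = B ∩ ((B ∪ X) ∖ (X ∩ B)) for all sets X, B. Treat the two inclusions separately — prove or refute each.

Forward inclusion. Let x ∈ B ∖ ((X ∖ B) ∪ (X ∩ B)). Then x ∈ B and x ∉ X, from which x ∈ B ∩ ((B ∪ X) ∖ (X ∩ B)).

Reverse inclusion. Let x ∈ B ∩ ((B ∪ X) ∖ (X ∩ B)). Then x ∈ B and x ∉ X, from which x ∈ B ∖ ((X ∖ B) ∪ (X ∩ B)).

The two sets are equal.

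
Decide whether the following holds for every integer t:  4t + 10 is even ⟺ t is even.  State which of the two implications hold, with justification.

(⇒) fails; (⇐) holds.

(⟹) This fails: take t = 5. Then 4t + 10 = 30, which is even, yet t = 5 is odd, not even.

(⟸) Suppose t is even. Since 4 is even, 4t is even for every t, so 4t + 10 has the same parity as 10, which is even. Hence 4t + 10 is even.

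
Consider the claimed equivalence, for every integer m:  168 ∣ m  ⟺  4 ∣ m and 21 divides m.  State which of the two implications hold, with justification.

Forward direction. If 168 ∣ m, write m = 168q. Since 168 = 42·4, m = 4·(42q), so 4 ∣ m; and since 168 = 8·21, m = 21·(8q), so 21 ∣ m.

Converse. This fails: take m = 84. Both 4 ∣ 84 and 21 ∣ 84, yet 84 is not a multiple of 168 (since 84 = 0·168 + 84), so 168 ∤ 84.

Only the forward implication holds.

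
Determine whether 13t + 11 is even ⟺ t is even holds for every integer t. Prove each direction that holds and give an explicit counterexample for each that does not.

(⇒) fails and (⇐) fails.

Forward direction. This fails: t = 5 gives 13t + 11 = 76, which is even, but 5 is odd, not even.

Converse. This also fails: t = 6 is even, but 13t + 11 = 89 is odd, not even.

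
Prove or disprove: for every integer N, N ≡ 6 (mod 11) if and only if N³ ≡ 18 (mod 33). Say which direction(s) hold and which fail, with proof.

(←) The residues r modulo 33 with r³ ≡ 18 (mod 33) are exactly {6}, and each is ≡ 6 (mod 11).

(→) This fails: take N = 17. Then 17 ≡ 6 (mod 11), but 17³ = 4913 ≡ 29 (mod 33), not 18.

Only the converse holds.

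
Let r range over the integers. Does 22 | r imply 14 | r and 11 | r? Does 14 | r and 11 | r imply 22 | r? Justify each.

Forward direction. This fails: take r = 22. Certainly 22 ∣ 22, but 14 ∤ 22.

Converse. Suppose 14 ∣ r and 11 ∣ r. Any common multiple of 14 and 11 is a multiple of their lcm; here gcd(14, 11) = 1, so lcm(14, 11) = 14·11 = 154, so 154 ∣ r. Since 22 ∣ 154, it follows that 22 ∣ r.

(⇒) fails; (⇐) holds.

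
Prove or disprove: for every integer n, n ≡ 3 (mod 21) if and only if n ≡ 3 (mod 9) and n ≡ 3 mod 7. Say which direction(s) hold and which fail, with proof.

The forward direction fails; the converse holds.

(→) This fails: n = 24 gives 24 ≡ 3 (mod 21) but 24 ≡ 6 (mod 9), so the conjunction on the right does not hold.

(←) Conversely, if n ≡ 3 (mod 9) and n ≡ 3 (mod 7), then by the Chinese remainder theorem n ≡ 3 (mod 63). Since 3 ≡ 3 (mod 21) and 21 ∣ 63, we get n ≡ 3 (mod 21).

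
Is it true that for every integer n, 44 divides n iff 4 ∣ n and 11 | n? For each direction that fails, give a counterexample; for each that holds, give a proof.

(⇐) Suppose 4 ∣ n and 11 ∣ n. Any common multiple of 4 and 11 is a multiple of their lcm; here gcd(4, 11) = 1, so lcm(4, 11) = 4·11 = 44, so 44 ∣ n.

(⇒) If 44 ∣ n, write n = 44q. Since 44 = 11·4, n = 4·(11q), so 4 ∣ n; and since 44 = 4·11, n = 11·(4q), so 11 ∣ n.

Equivalent; both directions hold.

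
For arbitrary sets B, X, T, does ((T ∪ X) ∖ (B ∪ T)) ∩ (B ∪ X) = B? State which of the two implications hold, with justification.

Neither inclusion holds.

(⊆) This inclusion fails. Take B = ∅, X = {1}, T = ∅; then 1 ∈ ((T ∪ X) ∖ (B ∪ T)) ∩ (B ∪ X) but 1 ∉ B.

(⊇) This inclusion fails. Take B = {1}, X = ∅, T = ∅; then 1 ∈ B but 1 ∉ ((T ∪ X) ∖ (B ∪ T)) ∩ (B ∪ X).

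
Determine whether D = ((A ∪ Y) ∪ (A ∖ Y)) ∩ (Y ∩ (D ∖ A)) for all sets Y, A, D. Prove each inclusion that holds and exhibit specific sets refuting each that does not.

Forward inclusion. This inclusion fails. Take Y = ∅, A = ∅, D = {1}; then 1 ∈ D but 1 ∉ ((A ∪ Y) ∪ (A ∖ Y)) ∩ (Y ∩ (D ∖ A)).

Reverse inclusion. Let x ∈ ((A ∪ Y) ∪ (A ∖ Y)) ∩ (Y ∩ (D ∖ A)). Then x ∈ Y ∩ D and x ∉ A, from which x ∈ D.

The sets are not equal: only the reverse inclusion holds.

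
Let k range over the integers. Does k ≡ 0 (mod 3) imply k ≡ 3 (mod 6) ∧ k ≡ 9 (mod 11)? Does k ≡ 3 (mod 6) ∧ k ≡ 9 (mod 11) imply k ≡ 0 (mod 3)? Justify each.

(⇒) fails; (⇐) holds.

Forward direction. This fails: k = 0 gives 0 ≡ 0 (mod 3) but 0 ≡ 0 (mod 6), so the conjunction on the right does not hold.

Converse. If k ≡ 3 (mod 6) and k ≡ 9 (mod 11), then by the Chinese remainder theorem k ≡ 9 (mod 66). Since 9 ≡ 0 (mod 3) and 3 ∣ 66, we get k ≡ 0 (mod 3).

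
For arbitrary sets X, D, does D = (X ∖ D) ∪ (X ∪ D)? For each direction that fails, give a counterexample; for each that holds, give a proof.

(⊆) holds; (⊇) fails.

(⟹) Let x ∈ D. Then either x ∈ D and x ∉ X; or x ∈ X ∩ D. In each case x ∈ (X ∖ D) ∪ (X ∪ D), so D ⊆ (X ∖ D) ∪ (X ∪ D).

(⟸) This inclusion fails. Take X = {1}, D = ∅; then 1 ∈ (X ∖ D) ∪ (X ∪ D) but 1 ∉ D.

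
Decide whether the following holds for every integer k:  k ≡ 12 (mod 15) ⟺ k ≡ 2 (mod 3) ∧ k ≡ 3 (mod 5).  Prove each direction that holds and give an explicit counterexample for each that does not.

(⇒) This fails: k = 12 gives 12 ≡ 12 (mod 15) but 12 ≡ 0 (mod 3), so the conjunction on the right does not hold.

(⇐) This fails: k = 8 satisfies both congruences on the right (8 ≡ 2 mod 3 and 8 ≡ 3 mod 5) yet 8 ≡ 8 (mod 15), not 12.

Neither direction holds.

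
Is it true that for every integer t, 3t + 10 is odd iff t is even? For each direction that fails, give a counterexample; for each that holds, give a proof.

Forward direction. This fails: t = 1 gives 3t + 10 = 13, which is odd, but 1 is odd, not even.

Converse. This also fails: t = 4 is even, but 3t + 10 = 22 is even, not odd.

Neither direction holds.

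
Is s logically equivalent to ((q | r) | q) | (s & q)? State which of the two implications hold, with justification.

[⇒] This fails. Under q = F, r = F, s = T, the left side is true but the right side is false.

[⇐] This fails. Under q = T, r = F, s = F, the left side is false but the right side is true.

Neither implication holds.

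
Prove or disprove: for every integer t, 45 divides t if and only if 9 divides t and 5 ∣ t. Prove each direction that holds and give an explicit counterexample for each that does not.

Equivalent; both directions hold.

Forward direction. If 45 ∣ t, write t = 45q. Since 45 = 5·9, t = 9·(5q), so 9 ∣ t; and since 45 = 9·5, t = 5·(9q), so 5 ∣ t.

Converse. Suppose 9 ∣ t and 5 ∣ t. Any common multiple of 9 and 5 is a multiple of their lcm; here gcd(9, 5) = 1, so lcm(9, 5) = 9·5 = 45, so 45 ∣ t.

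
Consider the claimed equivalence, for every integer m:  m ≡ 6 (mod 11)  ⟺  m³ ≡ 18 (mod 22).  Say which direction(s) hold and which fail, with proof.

Converse. The residues r modulo 22 with r³ ≡ 18 (mod 22) are exactly {6}, and each is ≡ 6 (mod 11).

Forward direction. This fails: take m = 17. Then 17 ≡ 6 (mod 11), but 17³ = 4913 ≡ 7 (mod 22), not 18.

Only the reverse direction holds.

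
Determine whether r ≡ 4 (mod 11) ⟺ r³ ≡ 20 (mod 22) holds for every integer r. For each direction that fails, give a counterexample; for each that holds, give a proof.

Only the converse holds.

(⇒) This fails: take r = 15. Then 15 ≡ 4 (mod 11), but 15³ = 3375 ≡ 9 (mod 22), not 20.

(⇐) Conversely, the residues r modulo 22 with r³ ≡ 20 (mod 22) are exactly {4}, and each is ≡ 4 (mod 11).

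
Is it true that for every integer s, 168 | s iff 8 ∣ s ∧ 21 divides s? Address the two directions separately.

(⇒) If 168 ∣ s, write s = 168q. Since 168 = 21·8, s = 8·(21q), so 8 ∣ s; and since 168 = 8·21, s = 21·(8q), so 21 ∣ s.

(⇐) Suppose 8 ∣ s and 21 ∣ s. Any common multiple of 8 and 21 is a multiple of their lcm; here gcd(8, 21) = 1, so lcm(8, 21) = 8·21 = 168, so 168 ∣ s.

Both implications hold.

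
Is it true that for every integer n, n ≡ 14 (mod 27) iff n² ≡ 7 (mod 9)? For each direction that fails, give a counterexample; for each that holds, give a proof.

Only the forward direction holds.

(⇐) This fails: take n = 4. Then 4² = 16 ≡ 7 (mod 9), yet 4 ≡ 4 (mod 27), not 14.

(⇒) Suppose n ≡ 14 (mod 27). Then n² ≡ 14² = 196 (mod 27), and since 9 ∣ 27, also n² ≡ 7 (mod 9).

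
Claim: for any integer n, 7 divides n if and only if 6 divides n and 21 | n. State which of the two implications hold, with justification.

Not equivalent: only (⇐) holds.

(⟹) This fails: take n = 7. Certainly 7 ∣ 7, but 6 ∤ 7.

(⟸) Suppose 6 ∣ n and 21 ∣ n. Any common multiple of 6 and 21 is a multiple of their lcm; here lcm(6, 21) = 6·21/gcd(6, 21) = 126/3 = 42, so 42 ∣ n. Since 7 ∣ 42, it follows that 7 ∣ n.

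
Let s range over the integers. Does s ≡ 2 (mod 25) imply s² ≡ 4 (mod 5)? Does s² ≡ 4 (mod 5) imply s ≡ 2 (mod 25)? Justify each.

(⇐) This fails: take s = 3. Then 3² = 9 ≡ 4 (mod 5), yet 3 ≡ 3 (mod 25), not 2.

(⇒) Suppose s ≡ 2 (mod 25). Then s² ≡ 2² = 4 (mod 25), and since 5 ∣ 25, also s² ≡ 4 (mod 5).

The forward direction holds; the converse fails.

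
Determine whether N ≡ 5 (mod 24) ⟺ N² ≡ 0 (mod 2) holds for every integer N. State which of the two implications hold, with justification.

Neither direction holds.

Forward direction. This fails: take N = 5. Then 5 ≡ 5 (mod 24), but 5² = 25 ≡ 1 (mod 2), not 0.

Converse. This fails: take N = 0. Then 0² = 0 ≡ 0 (mod 2), yet 0 ≡ 0 (mod 24), not 5.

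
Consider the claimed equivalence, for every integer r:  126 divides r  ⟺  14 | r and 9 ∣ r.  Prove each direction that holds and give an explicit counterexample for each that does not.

(⟸) Suppose 14 ∣ r and 9 ∣ r. Any common multiple of 14 and 9 is a multiple of their lcm; here gcd(14, 9) = 1, so lcm(14, 9) = 14·9 = 126, so 126 ∣ r.

(⟹) If 126 ∣ r, write r = 126q. Since 126 = 9·14, r = 14·(9q), so 14 ∣ r; and since 126 = 14·9, r = 9·(14q), so 9 ∣ r.

Both directions hold; the statement is true.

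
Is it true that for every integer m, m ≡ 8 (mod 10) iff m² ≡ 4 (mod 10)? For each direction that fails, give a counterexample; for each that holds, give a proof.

Forward direction. Suppose m ≡ 8 (mod 10). Write m = 10j + 8. Then (10j + 8)² = 100j² + 160j + 64 = 10(10j² + 16j + 6) + 4, so m² ≡ 4 (mod 10).

Converse. This fails: take m = 2. Then 2² = 4 ≡ 4 (mod 10), yet 2 ≡ 2 (mod 10), not 8.

Only the forward implication holds.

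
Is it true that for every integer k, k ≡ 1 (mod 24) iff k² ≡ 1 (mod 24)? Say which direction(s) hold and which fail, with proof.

Only the forward direction holds.

(⇒) Suppose k ≡ 1 (mod 24). Write k = 24j + 1. Then (24j + 1)² = 576j² + 48j + 1 = 24(24j² + 2j) + 1, so k² ≡ 1 (mod 24).

(⇐) This fails: take k = 5. Then 5² = 25 ≡ 1 (mod 24), yet 5 ≡ 5 (mod 24), not 1.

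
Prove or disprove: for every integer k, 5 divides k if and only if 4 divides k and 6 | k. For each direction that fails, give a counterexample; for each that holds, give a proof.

Both directions fail.

[⇒] This fails: take k = 5. Certainly 5 ∣ 5, but 4 ∤ 5.

[⇐] This fails: take k = 12. Both 4 ∣ 12 and 6 ∣ 12, yet 12 is not a multiple of 5 (since 12 = 2·5 + 2), so 5 ∤ 12.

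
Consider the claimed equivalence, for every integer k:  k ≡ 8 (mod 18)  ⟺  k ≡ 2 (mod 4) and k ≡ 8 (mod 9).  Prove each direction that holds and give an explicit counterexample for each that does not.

(⟹) This fails: k = 8 gives 8 ≡ 8 (mod 18) but 8 ≡ 0 (mod 4), so the conjunction on the right does not hold.

(⟸) Conversely, if k ≡ 2 (mod 4) and k ≡ 8 (mod 9), then by the Chinese remainder theorem k ≡ 26 (mod 36). Since 26 ≡ 8 (mod 18) and 18 ∣ 36, we get k ≡ 8 (mod 18).

The forward direction fails; the converse holds.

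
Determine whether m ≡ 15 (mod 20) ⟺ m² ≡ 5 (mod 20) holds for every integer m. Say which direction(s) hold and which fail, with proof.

[⇒] Suppose m ≡ 15 (mod 20). Write m = 20j + 15. Then (20j + 15)² = 400j² + 600j + 225 = 20(20j² + 30j + 11) + 5, so m² ≡ 5 (mod 20).

[⇐] This fails: take m = 5. Then 5² = 25 ≡ 5 (mod 20), yet 5 ≡ 5 (mod 20), not 15.

The forward direction holds; the converse fails.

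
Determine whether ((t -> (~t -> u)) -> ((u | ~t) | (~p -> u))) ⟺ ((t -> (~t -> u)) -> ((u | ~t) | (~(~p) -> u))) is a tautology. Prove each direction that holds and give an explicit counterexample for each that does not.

(⇒) fails and (⇐) fails.

Forward direction. This fails. Under p = T, t = T, u = F, the left side is true but the right side is false.

Converse. This fails. Under p = F, t = T, u = F, the left side is false but the right side is true.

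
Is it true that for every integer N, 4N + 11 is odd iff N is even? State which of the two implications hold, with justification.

Only the converse holds.

(⟹) This fails: take N = 7. Then 4N + 11 = 39, which is odd, yet N = 7 is odd, not even.

(⟸) Suppose N is even. Since 4 is even, 4N is even for every N, so 4N + 11 has the same parity as 11, which is odd. Hence 4N + 11 is odd.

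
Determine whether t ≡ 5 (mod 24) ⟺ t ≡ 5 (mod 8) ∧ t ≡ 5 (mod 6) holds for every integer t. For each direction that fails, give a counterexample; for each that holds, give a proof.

(⇐) If t ≡ 5 (mod 8) and t ≡ 5 (mod 6), then by the Chinese remainder theorem t ≡ 5 (mod 24). This is exactly t ≡ 5 (mod 24).

(⇒) Suppose t ≡ 5 (mod 24); write t = 24j + 5. Since 8 ∣ 24, reducing mod 8 gives t ≡ 5 (mod 8); since 6 ∣ 24, reducing mod 6 gives t ≡ 5 (mod 6).

Equivalent; both directions hold.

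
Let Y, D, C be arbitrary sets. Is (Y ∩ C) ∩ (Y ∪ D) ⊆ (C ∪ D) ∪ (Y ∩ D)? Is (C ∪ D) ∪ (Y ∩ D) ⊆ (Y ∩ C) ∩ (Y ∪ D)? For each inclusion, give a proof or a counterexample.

The sets are not equal: only the forward inclusion holds.

Reverse inclusion. This inclusion fails. Take Y = ∅, D = {1}, C = ∅; then 1 ∈ (C ∪ D) ∪ (Y ∩ D) but 1 ∉ (Y ∩ C) ∩ (Y ∪ D).

Forward inclusion. Let x ∈ (Y ∩ C) ∩ (Y ∪ D). Then either x ∈ Y ∩ C and x ∉ D; or x ∈ Y ∩ D ∩ C. In each case x ∈ (C ∪ D) ∪ (Y ∩ D), so (Y ∩ C) ∩ (Y ∪ D) ⊆ (C ∪ D) ∪ (Y ∩ D).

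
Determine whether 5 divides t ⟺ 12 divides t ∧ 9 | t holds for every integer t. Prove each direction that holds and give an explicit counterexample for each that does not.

Neither direction holds.

Forward direction. This fails: take t = 5. Certainly 5 ∣ 5, but 12 ∤ 5.

Converse. This fails: take t = 36. Both 12 ∣ 36 and 9 ∣ 36, yet 36 is not a multiple of 5 (since 36 = 7·5 + 1), so 5 ∤ 36.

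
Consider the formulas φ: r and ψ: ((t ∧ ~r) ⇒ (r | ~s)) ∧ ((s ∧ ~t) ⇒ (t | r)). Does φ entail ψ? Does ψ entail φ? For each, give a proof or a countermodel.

(←) This fails. Under s = F, r = F, t = F, the left side is false but the right side is true.

(→) Assume the antecedent. If s is true, the antecedent forces (s = T, r = T, t = F) or (s = T, r = T, t = T), and the consequent holds there. If s is false, the consequent reduces to true regardless of the other variables. Either way the consequent holds.

(⇒) holds; (⇐) fails.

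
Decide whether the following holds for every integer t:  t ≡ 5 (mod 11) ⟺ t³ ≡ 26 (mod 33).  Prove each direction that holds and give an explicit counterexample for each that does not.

(→) This fails: take t = 16. Then 16 ≡ 5 (mod 11), but 16³ = 4096 ≡ 4 (mod 33), not 26.

(←) Conversely, the residues r modulo 33 with r³ ≡ 26 (mod 33) are exactly {5}, and each is ≡ 5 (mod 11).

Only the converse holds.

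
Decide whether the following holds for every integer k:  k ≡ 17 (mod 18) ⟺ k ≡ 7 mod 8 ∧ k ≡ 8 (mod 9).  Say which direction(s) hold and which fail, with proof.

Not equivalent: only (⇐) holds.

(⇒) This fails: k = 17 gives 17 ≡ 17 (mod 18) but 17 ≡ 1 (mod 8), so the conjunction on the right does not hold.

(⇐) Conversely, if k ≡ 7 (mod 8) and k ≡ 8 (mod 9), then by the Chinese remainder theorem k ≡ 71 (mod 72). Since 71 ≡ 17 (mod 18) and 18 ∣ 72, we get k ≡ 17 (mod 18).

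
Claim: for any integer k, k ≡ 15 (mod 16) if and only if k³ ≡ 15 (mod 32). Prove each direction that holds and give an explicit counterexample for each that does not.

Only the reverse direction holds.

Converse. The residues r modulo 32 with r³ ≡ 15 (mod 32) are exactly {15}, and each is ≡ 15 (mod 16).

Forward direction. This fails: take k = 31. Then 31 ≡ 15 (mod 16), but 31³ = 29791 ≡ 31 (mod 32), not 15.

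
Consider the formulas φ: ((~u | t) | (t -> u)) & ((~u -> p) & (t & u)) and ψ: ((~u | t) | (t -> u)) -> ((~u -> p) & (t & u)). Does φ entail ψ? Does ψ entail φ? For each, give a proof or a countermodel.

[⇒] Assume the antecedent. If p is true, the antecedent forces (p = T, u = T, t = T), and the consequent holds there. If p is false, the antecedent forces (p = F, u = T, t = T), and the consequent holds there. Either way the consequent holds.

[⇐] Assume the antecedent. If p is true, the antecedent forces (p = T, u = T, t = T), and the consequent holds there. If p is false, the antecedent forces (p = F, u = T, t = T), and the consequent holds there. Either way the consequent holds.

Both implications hold.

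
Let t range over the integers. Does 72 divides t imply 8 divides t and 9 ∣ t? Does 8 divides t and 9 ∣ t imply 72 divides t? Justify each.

(→) If 72 ∣ t, write t = 72q. Since 72 = 9·8, t = 8·(9q), so 8 ∣ t; and since 72 = 8·9, t = 9·(8q), so 9 ∣ t.

(←) Suppose 8 ∣ t and 9 ∣ t. Any common multiple of 8 and 9 is a multiple of their lcm; here gcd(8, 9) = 1, so lcm(8, 9) = 8·9 = 72, so 72 ∣ t.

Equivalent; both directions hold.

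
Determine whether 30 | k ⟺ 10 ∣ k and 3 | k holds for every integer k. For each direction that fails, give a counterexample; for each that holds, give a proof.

(⇒) If 30 ∣ k, write k = 30q. Since 30 = 3·10, k = 10·(3q), so 10 ∣ k; and since 30 = 10·3, k = 3·(10q), so 3 ∣ k.

(⇐) Suppose 10 ∣ k and 3 ∣ k. Any common multiple of 10 and 3 is a multiple of their lcm; here gcd(10, 3) = 1, so lcm(10, 3) = 10·3 = 30, so 30 ∣ k.

The biconditional holds.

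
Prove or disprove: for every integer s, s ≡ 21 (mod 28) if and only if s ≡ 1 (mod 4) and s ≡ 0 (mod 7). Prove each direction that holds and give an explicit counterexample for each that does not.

Both directions hold; the statement is true.

(⟸) If s ≡ 1 (mod 4) and s ≡ 0 (mod 7), then by the Chinese remainder theorem s ≡ 21 (mod 28). This is exactly s ≡ 21 (mod 28).

(⟹) Suppose s ≡ 21 (mod 28); write s = 28j + 21. Since 4 ∣ 28, reducing mod 4 gives s ≡ 21 ≡ 1 (mod 4); since 7 ∣ 28, reducing mod 7 gives s ≡ 21 ≡ 0 (mod 7).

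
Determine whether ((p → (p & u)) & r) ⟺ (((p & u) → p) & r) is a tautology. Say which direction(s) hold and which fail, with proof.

Forward direction. Assume the antecedent. If r is true, ((p & u) → p) & r reduces to true regardless of the other variables. If r is false, the antecedent cannot hold. Either way ((p & u) → p) & r holds.

Converse. This fails. Under r = T, p = T, u = F, the left side is false but the right side is true.

Only the forward direction holds.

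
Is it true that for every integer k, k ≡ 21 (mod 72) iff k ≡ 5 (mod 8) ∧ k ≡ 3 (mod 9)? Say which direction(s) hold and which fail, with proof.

(⇒) Suppose k ≡ 21 (mod 72); write k = 72j + 21. Since 8 ∣ 72, reducing mod 8 gives k ≡ 21 ≡ 5 (mod 8); since 9 ∣ 72, reducing mod 9 gives k ≡ 21 ≡ 3 (mod 9).

(⇐) Conversely, if k ≡ 5 (mod 8) and k ≡ 3 (mod 9), then by the Chinese remainder theorem k ≡ 21 (mod 72). This is exactly k ≡ 21 (mod 72).

Both directions hold.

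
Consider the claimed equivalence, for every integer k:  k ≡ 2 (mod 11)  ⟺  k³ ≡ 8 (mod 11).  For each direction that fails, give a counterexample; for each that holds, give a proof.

(⇒) Suppose k ≡ 2 (mod 11). Write k = 11j + 2. Then (11j + 2)³ = 1331j³ + 726j² + 132j + 8 = 11(121j³ + 66j² + 12j) + 8, so k³ ≡ 8 (mod 11).

(⇐) Conversely, suppose k³ ≡ 8 (mod 11). The only residue r in {0, …, 10} with r³ ≡ 8 (mod 11) is r = 2, so k ≡ 2 (mod 11).

Both directions hold; the statement is true.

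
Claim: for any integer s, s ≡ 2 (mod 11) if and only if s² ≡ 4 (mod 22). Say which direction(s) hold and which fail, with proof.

Neither implication holds.

(⟹) This fails: take s = 13. Then 13 ≡ 2 (mod 11), but 13² = 169 ≡ 15 (mod 22), not 4.

(⟸) This fails: take s = 20. Then 20² = 400 ≡ 4 (mod 22), yet 20 ≡ 9 (mod 11), not 2.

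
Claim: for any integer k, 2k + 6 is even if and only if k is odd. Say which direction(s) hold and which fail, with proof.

Not equivalent: only (⇐) holds.

(⟹) This fails: take k = 4. Then 2k + 6 = 14, which is even, yet k = 4 is even, not odd.

(⟸) Suppose k is odd. Since 2 is even, 2k is even for every k, so 2k + 6 has the same parity as 6, which is even. Hence 2k + 6 is even.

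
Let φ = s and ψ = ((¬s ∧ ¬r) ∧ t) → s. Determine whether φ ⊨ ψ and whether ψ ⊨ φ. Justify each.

(⇒) holds; (⇐) fails.

(←) This fails. Under s = F, t = F, r = F, the left side is false but the right side is true.

(→) Assume the antecedent. If s is true, ((¬s ∧ ¬r) ∧ t) → s reduces to true regardless of the other variables. If s is false, the antecedent cannot hold. Either way ((¬s ∧ ¬r) ∧ t) → s holds.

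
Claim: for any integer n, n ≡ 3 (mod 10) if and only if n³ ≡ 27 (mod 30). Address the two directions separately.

Only the reverse direction holds.

(⟹) This fails: take n = 13. Then 13 ≡ 3 (mod 10), but 13³ = 2197 ≡ 7 (mod 30), not 27.

(⟸) Conversely, the residues r modulo 30 with r³ ≡ 27 (mod 30) are exactly {3}, and each is ≡ 3 (mod 10).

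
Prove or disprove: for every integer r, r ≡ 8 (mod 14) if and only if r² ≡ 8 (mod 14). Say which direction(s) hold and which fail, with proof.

Converse. This fails: take r = 6. Then 6² = 36 ≡ 8 (mod 14), yet 6 ≡ 6 (mod 14), not 8.

Forward direction. Suppose r ≡ 8 (mod 14). Write r = 14j + 8. Then (14j + 8)² = 196j² + 224j + 64 = 14(14j² + 16j + 4) + 8, so r² ≡ 8 (mod 14).

Not equivalent: only (⇒) holds.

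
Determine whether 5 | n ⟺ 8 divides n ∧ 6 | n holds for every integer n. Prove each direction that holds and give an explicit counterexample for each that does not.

Neither direction holds.

[⇒] This fails: take n = 5. Certainly 5 ∣ 5, but 8 ∤ 5.

[⇐] This fails: take n = 24. Both 8 ∣ 24 and 6 ∣ 24, yet 24 is not a multiple of 5 (since 24 = 4·5 + 4), so 5 ∤ 24.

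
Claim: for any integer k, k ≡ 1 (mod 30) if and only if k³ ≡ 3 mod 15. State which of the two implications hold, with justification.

(⇒) This fails: take k = 1. Then 1 ≡ 1 (mod 30), but 1³ = 1 ≡ 1 (mod 15), not 3.

(⇐) This fails: take k = 12. Then 12³ = 1728 ≡ 3 (mod 15), yet 12 ≡ 12 (mod 30), not 1.

Neither direction holds.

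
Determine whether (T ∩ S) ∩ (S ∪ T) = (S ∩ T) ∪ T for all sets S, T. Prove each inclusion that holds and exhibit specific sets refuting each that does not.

Forward inclusion. Let x ∈ (T ∩ S) ∩ (S ∪ T). Then x ∈ S ∩ T, from which x ∈ (S ∩ T) ∪ T.

Reverse inclusion. This inclusion fails. Take S = ∅, T = {1}; then 1 ∈ (S ∩ T) ∪ T but 1 ∉ (T ∩ S) ∩ (S ∪ T).

Only the forward inclusion holds.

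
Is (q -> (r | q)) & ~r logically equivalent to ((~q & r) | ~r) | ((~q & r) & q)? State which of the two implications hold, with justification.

Forward direction. Assume the antecedent. If r is true, the antecedent cannot hold. If r is false, the consequent reduces to true regardless of the other variables. Either way the consequent holds.

Converse. This fails. Under r = T, q = F, the left side is false but the right side is true.

The forward direction holds; the converse fails.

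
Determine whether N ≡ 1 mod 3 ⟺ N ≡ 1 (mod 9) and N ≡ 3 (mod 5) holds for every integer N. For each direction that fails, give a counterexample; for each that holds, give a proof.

(⇒) fails; (⇐) holds.

(←) If N ≡ 1 (mod 9) and N ≡ 3 (mod 5), then by the Chinese remainder theorem N ≡ 28 (mod 45). Since 28 ≡ 1 (mod 3) and 3 ∣ 45, we get N ≡ 1 (mod 3).

(→) This fails: N = 1 gives 1 ≡ 1 (mod 3) but 1 ≡ 1 (mod 5), so the conjunction on the right does not hold.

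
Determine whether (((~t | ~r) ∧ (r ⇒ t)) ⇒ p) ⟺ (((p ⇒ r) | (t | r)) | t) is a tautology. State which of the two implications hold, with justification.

Forward direction. This fails. Under r = F, t = F, p = T, the left side is true but the right side is false.

Converse. This fails. Under r = F, t = F, p = F, the left side is false but the right side is true.

Neither direction holds.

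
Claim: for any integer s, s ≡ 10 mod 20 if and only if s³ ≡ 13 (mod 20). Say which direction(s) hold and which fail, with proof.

Neither direction holds.

(→) This fails: take s = 10. Then 10 ≡ 10 (mod 20), but 10³ = 1000 ≡ 0 (mod 20), not 13.

(←) This fails: take s = 17. Then 17³ = 4913 ≡ 13 (mod 20), yet 17 ≡ 17 (mod 20), not 10.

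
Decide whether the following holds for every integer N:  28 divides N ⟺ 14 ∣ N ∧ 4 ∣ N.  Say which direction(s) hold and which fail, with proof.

Converse. Suppose 14 ∣ N and 4 ∣ N. Any common multiple of 14 and 4 is a multiple of their lcm; here lcm(14, 4) = 14·4/gcd(14, 4) = 56/2 = 28, so 28 ∣ N.

Forward direction. If 28 ∣ N, write N = 28q. Since 28 = 2·14, N = 14·(2q), so 14 ∣ N; and since 28 = 7·4, N = 4·(7q), so 4 ∣ N.

Both directions hold.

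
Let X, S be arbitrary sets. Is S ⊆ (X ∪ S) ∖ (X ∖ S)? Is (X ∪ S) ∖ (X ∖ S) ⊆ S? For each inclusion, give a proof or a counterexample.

The two sets are equal.

Reverse inclusion. Let x ∈ (X ∪ S) ∖ (X ∖ S). Then either x ∈ S and x ∉ X; or x ∈ X ∩ S. In each case x ∈ S, so (X ∪ S) ∖ (X ∖ S) ⊆ S.

Forward inclusion. Let x ∈ S. Then either x ∈ S and x ∉ X; or x ∈ X ∩ S. In each case x ∈ (X ∪ S) ∖ (X ∖ S), so S ⊆ (X ∪ S) ∖ (X ∖ S).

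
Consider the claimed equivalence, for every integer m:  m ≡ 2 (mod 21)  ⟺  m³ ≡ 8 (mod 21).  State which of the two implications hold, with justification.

Only the forward implication holds.

(⇒) Suppose m ≡ 2 (mod 21). Write m = 21j + 2. Then (21j + 2)³ = 9261j³ + 2646j² + 252j + 8 = 21(441j³ + 126j² + 12j) + 8, so m³ ≡ 8 (mod 21).

(⇐) This fails: take m = 8. Then 8³ = 512 ≡ 8 (mod 21), yet 8 ≡ 8 (mod 21), not 2.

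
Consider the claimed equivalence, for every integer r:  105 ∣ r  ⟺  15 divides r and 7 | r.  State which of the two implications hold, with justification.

Converse. Suppose 15 ∣ r and 7 ∣ r. Any common multiple of 15 and 7 is a multiple of their lcm; here gcd(15, 7) = 1, so lcm(15, 7) = 15·7 = 105, so 105 ∣ r.

Forward direction. If 105 ∣ r, write r = 105q. Since 105 = 7·15, r = 15·(7q), so 15 ∣ r; and since 105 = 15·7, r = 7·(15q), so 7 ∣ r.

Both directions hold.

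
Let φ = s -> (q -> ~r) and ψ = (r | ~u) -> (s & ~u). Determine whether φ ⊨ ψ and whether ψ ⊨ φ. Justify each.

Neither implication holds.

(⇒) This fails. Under s = F, u = F, q = F, r = F, the left side is true but the right side is false.

(⇐) This fails. Under s = T, u = F, q = T, r = T, the left side is false but the right side is true.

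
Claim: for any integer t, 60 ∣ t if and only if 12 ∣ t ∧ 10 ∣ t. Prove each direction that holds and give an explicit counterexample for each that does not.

Converse. Suppose 12 ∣ t and 10 ∣ t. Any common multiple of 12 and 10 is a multiple of their lcm; here lcm(12, 10) = 12·10/gcd(12, 10) = 120/2 = 60, so 60 ∣ t.

Forward direction. If 60 ∣ t, write t = 60q. Since 60 = 5·12, t = 12·(5q), so 12 ∣ t; and since 60 = 6·10, t = 10·(6q), so 10 ∣ t.

Both implications hold.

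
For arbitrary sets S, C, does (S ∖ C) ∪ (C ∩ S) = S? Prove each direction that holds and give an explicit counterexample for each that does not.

Both inclusions hold; the sets are equal.

(⟸) Let x ∈ S. Then either x ∈ S and x ∉ C; or x ∈ S ∩ C. In each case x ∈ (S ∖ C) ∪ (C ∩ S), so S ⊆ (S ∖ C) ∪ (C ∩ S).

(⟹) Let x ∈ (S ∖ C) ∪ (C ∩ S). Then either x ∈ S and x ∉ C; or x ∈ S ∩ C. In each case x ∈ S, so (S ∖ C) ∪ (C ∩ S) ⊆ S.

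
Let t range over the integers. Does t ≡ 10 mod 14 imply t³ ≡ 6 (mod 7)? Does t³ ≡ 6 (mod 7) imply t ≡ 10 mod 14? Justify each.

Forward direction. Suppose t ≡ 10 (mod 14). Then t³ ≡ 10³ = 1000 (mod 14), and since 7 ∣ 14, also t³ ≡ 6 (mod 7).

Converse. This fails: take t = 3. Then 3³ = 27 ≡ 6 (mod 7), yet 3 ≡ 3 (mod 14), not 10.

Only the forward direction holds.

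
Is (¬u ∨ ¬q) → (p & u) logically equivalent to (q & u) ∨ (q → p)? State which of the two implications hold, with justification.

The forward direction holds; the converse fails.

(⟹) Assume the antecedent. If q is true, the antecedent forces (q = T, u = T, p = F) or (q = T, u = T, p = T), and (q & u) ∨ (q → p) holds there. If q is false, (q & u) ∨ (q → p) reduces to true regardless of the other variables. Either way (q & u) ∨ (q → p) holds.

(⟸) This fails. Under q = F, u = F, p = F, the left side is false but the right side is true.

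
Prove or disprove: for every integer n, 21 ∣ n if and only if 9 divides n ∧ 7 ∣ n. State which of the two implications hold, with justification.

(→) This fails: take n = 21. Certainly 21 ∣ 21, but 9 ∤ 21.

(←) Suppose 9 ∣ n and 7 ∣ n. Any common multiple of 9 and 7 is a multiple of their lcm; here gcd(9, 7) = 1, so lcm(9, 7) = 9·7 = 63, so 63 ∣ n. Since 21 ∣ 63, it follows that 21 ∣ n.

Only the reverse direction holds.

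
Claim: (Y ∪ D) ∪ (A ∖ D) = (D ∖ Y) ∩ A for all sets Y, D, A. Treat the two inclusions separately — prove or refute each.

Only the reverse inclusion holds.

Forward inclusion. This inclusion fails. Take Y = {1}, D = ∅, A = ∅; then 1 ∈ (Y ∪ D) ∪ (A ∖ D) but 1 ∉ (D ∖ Y) ∩ A.

Reverse inclusion. Let x ∈ (D ∖ Y) ∩ A. Then x ∈ D ∩ A and x ∉ Y, from which x ∈ (Y ∪ D) ∪ (A ∖ D).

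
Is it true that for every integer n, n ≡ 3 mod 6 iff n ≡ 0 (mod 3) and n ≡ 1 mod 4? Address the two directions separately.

Only the reverse direction holds.

Forward direction. This fails: n = 3 gives 3 ≡ 3 (mod 6) but 3 ≡ 3 (mod 4), so the conjunction on the right does not hold.

Converse. If n ≡ 0 (mod 3) and n ≡ 1 (mod 4), then by the Chinese remainder theorem n ≡ 9 (mod 12). Since 9 ≡ 3 (mod 6) and 6 ∣ 12, we get n ≡ 3 (mod 6).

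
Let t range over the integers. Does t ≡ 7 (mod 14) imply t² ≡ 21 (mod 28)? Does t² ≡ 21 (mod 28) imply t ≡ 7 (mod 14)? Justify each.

Both directions hold.

Forward direction. Suppose t ≡ 7 (mod 14). Working modulo 28, t ∈ {7, 21}; for each such r, r² ≡ 21 (mod 28).

Converse. The residues r modulo 28 with r² ≡ 21 (mod 28) are exactly {7, 21}, and each is ≡ 7 (mod 14).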